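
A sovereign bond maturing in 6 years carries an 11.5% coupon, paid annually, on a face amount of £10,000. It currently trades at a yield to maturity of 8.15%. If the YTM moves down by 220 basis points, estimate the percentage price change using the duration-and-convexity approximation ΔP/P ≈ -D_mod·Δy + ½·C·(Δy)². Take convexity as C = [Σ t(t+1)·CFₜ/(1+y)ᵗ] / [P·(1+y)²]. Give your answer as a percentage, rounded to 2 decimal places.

With y = 0.0815:
  t   CF        PV=CF/(1+0.0815)^t    t·PV        t(t+1)·PV
  1     1,150.00     1,063.3380     1,063.3380       2,126.6759
  2     1,150.00       983.2066     1,966.4132       5,899.2397
  3     1,150.00       909.1138     2,727.3415      10,909.3661
  4     1,150.00       840.6046     3,362.4183      16,812.0913
  5     1,150.00       777.2580     3,886.2902      23,317.7411
  6    11,150.00     6,968.1217    41,808.7300     292,661.1098
  Σ                 11,541.6427    54,814.5311     351,726.2239
P = 11,541.6427; D_Mac = 4.74928 yrs; D_mod = 4.39139 yrs; C = 26.05458.
Duration effect: -4.39139 × (-0.022) = +0.096610
Convexity effect: 0.5 × 26.05458 × (-0.022)² = +0.0063052
ΔP/P ≈ +0.096610 + 0.0063052 = +0.102916 = +10.2916%.

+10.29%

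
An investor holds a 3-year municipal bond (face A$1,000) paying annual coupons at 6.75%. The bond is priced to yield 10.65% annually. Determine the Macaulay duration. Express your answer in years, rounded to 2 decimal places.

2.80 years

Periodic yield y = 0.1065. Discount each cash flow and weight by its year:
  t   CF        PV=CF/(1+0.1065)^t    t·PV
  1        67.50        61.0032        61.0032
  2        67.50        55.1316       110.2633
  3     1,067.50       787.9772     2,363.9315
  Σ                    904.1120     2,535.1979
Price P = Σ PV = 904.1120.
Macaulay duration = Σ(t·PV) / P = 2,535.1979 / 904.1120 = 2.80408 years.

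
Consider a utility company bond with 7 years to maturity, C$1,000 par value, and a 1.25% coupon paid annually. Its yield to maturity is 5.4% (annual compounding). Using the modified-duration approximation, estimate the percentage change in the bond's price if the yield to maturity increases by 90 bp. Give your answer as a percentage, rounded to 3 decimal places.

Periodic yield y = 0.054. Modified duration first:
  t   CF        PV=CF/(1+0.054)^t    t·PV
  1        12.50        11.8596        11.8596
  2        12.50        11.2520        22.5040
  3        12.50        10.6755        32.0265
  4        12.50        10.1286        40.5142
  5        12.50         9.6096        48.0482
  6        12.50         9.1173        54.7038
  7     1,012.50       700.6655     4,904.6587
  Σ                    763.3081     5,114.3150
P = 763.3081; D_Mac = 6.70020 yrs; D_mod = 6.70020/(1+0.054) = 6.35692 yrs.
ΔP/P ≈ -D_mod · Δy = -6.35692 × (+0.009) = -0.057212 = -5.7212%.

-5.721%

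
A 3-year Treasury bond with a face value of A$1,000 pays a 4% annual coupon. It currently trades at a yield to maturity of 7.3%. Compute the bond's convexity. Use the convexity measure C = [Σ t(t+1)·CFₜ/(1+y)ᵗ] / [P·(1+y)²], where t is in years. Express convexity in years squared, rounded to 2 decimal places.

9.87

With y = 0.073:
  t   CF        PV=CF/(1+0.073)^t    t·PV        t(t+1)·PV
  1        40.00        37.2787        37.2787          74.5573
  2        40.00        34.7425        69.4849         208.4548
  3     1,040.00       841.8489     2,525.5468      10,102.1874
  Σ                    913.8701     2,632.3104      10,385.1994
P = 913.8701.
Convexity = Σ t(t+1)·PV / [P·(1+y)²] = 10,385.1994 / (913.8701 × 1.151329) = 9.87031.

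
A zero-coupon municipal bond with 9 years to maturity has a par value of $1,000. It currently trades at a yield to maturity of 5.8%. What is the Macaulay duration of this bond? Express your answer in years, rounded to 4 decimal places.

9.0000 years

A zero-coupon bond has a single cash flow at maturity, so its Macaulay duration equals its maturity: 9 years.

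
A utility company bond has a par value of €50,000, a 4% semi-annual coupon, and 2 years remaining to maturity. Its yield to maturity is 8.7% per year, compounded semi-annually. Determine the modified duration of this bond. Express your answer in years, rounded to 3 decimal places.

1.858 years

Periodic yield y = 0.0435. First find Macaulay duration:
  t   CF        PV=CF/(1+0.0435)^t    t·PV
  1     1,000.00       958.3134       958.3134
  2     1,000.00       918.3645     1,836.7290
  3     1,000.00       880.0810     2,640.2430
  4    51,000.00    43,013.0622   172,052.2490
  Σ                 45,769.8211   177,487.5343
P = 45,769.8211; Macaulay duration = 177,487.5343 / 45,769.8211 = 3.87783 half-year periods = 1.93891 years.
Modified duration = D_Mac / (1 + y) = 1.93891 / 1.0435 = 1.85809 years.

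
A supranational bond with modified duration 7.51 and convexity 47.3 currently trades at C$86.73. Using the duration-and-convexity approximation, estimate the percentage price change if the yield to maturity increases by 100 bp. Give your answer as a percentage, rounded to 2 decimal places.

-7.27%

Duration effect: -D_mod·Δy = -7.51 × (+0.01) = -0.075100
Convexity effect: ½·C·(Δy)² = 0.5 × 47.3 × (0.01)² = +0.0023650
ΔP/P ≈ -0.075100 + 0.0023650 = -0.072735
= -7.2735%.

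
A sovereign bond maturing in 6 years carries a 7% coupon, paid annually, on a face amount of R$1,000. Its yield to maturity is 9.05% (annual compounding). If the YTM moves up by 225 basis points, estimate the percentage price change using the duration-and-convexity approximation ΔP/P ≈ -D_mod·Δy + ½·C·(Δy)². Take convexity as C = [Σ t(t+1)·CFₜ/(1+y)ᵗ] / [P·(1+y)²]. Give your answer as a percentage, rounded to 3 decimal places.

-9.712%

With y = 0.0905:
  t   CF        PV=CF/(1+0.0905)^t    t·PV        t(t+1)·PV
  1        70.00        64.1907        64.1907         128.3815
  2        70.00        58.8636       117.7272         353.1815
  3        70.00        53.9785       161.9356         647.7423
  4        70.00        49.4989       197.9955         989.9776
  5        70.00        45.3910       226.9550       1,361.7298
  6     1,070.00       636.2529     3,817.5173      26,722.6208
  Σ                    908.1756     4,586.3212      30,203.6335
P = 908.1756; D_Mac = 5.05004 yrs; D_mod = 4.63094 yrs; C = 27.96649.
Duration effect: -4.63094 × (+0.0225) = -0.104196
Convexity effect: 0.5 × 27.96649 × (0.0225)² = +0.0070790
ΔP/P ≈ -0.104196 + 0.0070790 = -0.097117 = -9.7117%.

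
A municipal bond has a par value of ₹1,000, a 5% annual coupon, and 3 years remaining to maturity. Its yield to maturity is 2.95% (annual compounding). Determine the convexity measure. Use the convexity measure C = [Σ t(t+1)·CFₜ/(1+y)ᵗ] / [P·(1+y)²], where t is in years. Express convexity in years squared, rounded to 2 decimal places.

With y = 0.0295:
  t   CF        PV=CF/(1+0.0295)^t    t·PV        t(t+1)·PV
  1        50.00        48.5673        48.5673          97.1345
  2        50.00        47.1756        94.3512         283.0535
  3     1,050.00       962.2995     2,886.8984      11,547.5936
  Σ                  1,058.0423     3,029.8168      11,927.7817
P = 1,058.0423.
Convexity = Σ t(t+1)·PV / [P·(1+y)²] = 11,927.7817 / (1,058.0423 × 1.059870) = 10.63663.

10.64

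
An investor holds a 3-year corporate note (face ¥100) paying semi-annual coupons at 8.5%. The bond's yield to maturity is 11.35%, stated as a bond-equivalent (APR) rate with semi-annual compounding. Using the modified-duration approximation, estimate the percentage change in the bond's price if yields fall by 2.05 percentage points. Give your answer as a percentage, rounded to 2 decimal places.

+5.23%

Periodic yield y = 0.05675. Modified duration first:
  t   CF        PV=CF/(1+0.05675)^t    t·PV
  1         4.25         4.0218         4.0218
  2         4.25         3.8058         7.6116
  3         4.25         3.6014        10.8042
  4         4.25         3.4080        13.6320
  5         4.25         3.2250        16.1249
  6       104.25        74.8587       449.1525
  Σ                     92.9207       501.3469
P = 92.9207; D_Mac = 5.39543 half-year periods = 2.69771 yrs; D_mod = 2.69771/(1+0.05675) = 2.55284 yrs.
ΔP/P ≈ -D_mod · Δy = -2.55284 × (-0.0205) = +0.052333 = +5.2333%.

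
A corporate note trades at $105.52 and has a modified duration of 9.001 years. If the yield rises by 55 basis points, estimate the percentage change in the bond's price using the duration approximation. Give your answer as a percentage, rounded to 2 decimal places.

-4.95%

Duration approximation: ΔP/P ≈ -D_mod · Δy = -9.001 × (+0.0055) = -0.0495055.
As a percentage: -4.95055%.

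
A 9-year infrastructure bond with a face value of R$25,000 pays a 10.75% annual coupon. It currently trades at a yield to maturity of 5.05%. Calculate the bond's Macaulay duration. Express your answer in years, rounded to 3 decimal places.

Periodic yield y = 0.0505. Discount each cash flow and weight by its year:
  t   CF        PV=CF/(1+0.0505)^t    t·PV
  1     2,687.50     2,558.3056     2,558.3056
  2     2,687.50     2,435.3218     4,870.6436
  3     2,687.50     2,318.2502     6,954.7505
  4     2,687.50     2,206.8065     8,827.2258
  5     2,687.50     2,100.7201    10,503.6005
  6     2,687.50     1,999.7335    11,998.4013
  7     2,687.50     1,903.6017    13,325.2116
  8     2,687.50     1,812.0911    14,496.7285
  9    27,687.50    17,771.3014   159,941.7127
  Σ                 35,106.1318   233,476.5802
Price P = Σ PV = 35,106.1318.
Macaulay duration = Σ(t·PV) / P = 233,476.5802 / 35,106.1318 = 6.65059 years.

6.651 years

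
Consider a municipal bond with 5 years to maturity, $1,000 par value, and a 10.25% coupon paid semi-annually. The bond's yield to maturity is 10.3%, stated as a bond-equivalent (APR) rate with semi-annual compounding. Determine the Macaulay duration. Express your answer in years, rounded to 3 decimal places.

4.033 years

Periodic yield y = 0.0515. Discount each cash flow and weight by its period:
  t   CF        PV=CF/(1+0.0515)^t    t·PV
  1        51.25        48.7399        48.7399
  2        51.25        46.3527        92.7055
  3        51.25        44.0825       132.2474
  4        51.25        41.9234       167.6937
  5        51.25        39.8701       199.3506
  6        51.25        37.9174       227.5042
  7        51.25        36.0603       252.4219
  8        51.25        34.2941       274.3530
  9        51.25        32.6145       293.5303
  10    1,051.25       636.2287     6,362.2867
  Σ                    998.0836     8,050.8331
Price P = Σ PV = 998.0836.
Macaulay duration = Σ(t·PV) / P = 8,050.8331 / 998.0836 = 8.06629 half-year periods.
In years: 8.06629 / 2 = 4.03315 years.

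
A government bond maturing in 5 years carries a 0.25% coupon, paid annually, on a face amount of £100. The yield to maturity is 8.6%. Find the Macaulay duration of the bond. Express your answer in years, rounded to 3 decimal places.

4.968 years

Periodic yield y = 0.086. Discount each cash flow and weight by its year:
  t   CF        PV=CF/(1+0.086)^t    t·PV
  1         0.25         0.2302         0.2302
  2         0.25         0.2120         0.4239
  3         0.25         0.1952         0.5856
  4         0.25         0.1797         0.7189
  5       100.25        66.3644       331.8221
  Σ                     67.1815       333.7807
Price P = Σ PV = 67.1815.
Macaulay duration = Σ(t·PV) / P = 333.7807 / 67.1815 = 4.96834 years.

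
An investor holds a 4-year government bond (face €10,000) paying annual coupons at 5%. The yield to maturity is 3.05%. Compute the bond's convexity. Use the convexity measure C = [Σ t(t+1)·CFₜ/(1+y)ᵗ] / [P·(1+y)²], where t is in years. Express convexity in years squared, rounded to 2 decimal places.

With y = 0.0305:
  t   CF        PV=CF/(1+0.0305)^t    t·PV        t(t+1)·PV
  1       500.00       485.2014       485.2014         970.4027
  2       500.00       470.8407       941.6814       2,825.0443
  3       500.00       456.9051     1,370.7153       5,482.8613
  4    10,500.00     9,311.0212    37,244.0847     186,220.4236
  Σ                 10,723.9684    40,041.6828     195,498.7320
P = 10,723.9684.
Convexity = Σ t(t+1)·PV / [P·(1+y)²] = 195,498.7320 / (10,723.9684 × 1.061930) = 17.16692.

17.17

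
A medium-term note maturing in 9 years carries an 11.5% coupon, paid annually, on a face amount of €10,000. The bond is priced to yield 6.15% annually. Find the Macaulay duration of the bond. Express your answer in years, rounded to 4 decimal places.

Periodic yield y = 0.0615. Discount each cash flow and weight by its year:
  t   CF        PV=CF/(1+0.0615)^t    t·PV
  1     1,150.00     1,083.3726     1,083.3726
  2     1,150.00     1,020.6054     2,041.2107
  3     1,150.00       961.4747     2,884.4240
  4     1,150.00       905.7698     3,623.0793
  5     1,150.00       853.2923     4,266.4617
  6     1,150.00       803.8552     4,823.1315
  7     1,150.00       757.2824     5,300.9766
  8     1,150.00       713.4078     5,707.2624
  9    11,150.00     6,516.2071    58,645.8642
  Σ                 13,615.2673    88,375.7830
Price P = Σ PV = 13,615.2673.
Macaulay duration = Σ(t·PV) / P = 88,375.7830 / 13,615.2673 = 6.49093 years.

6.4909 years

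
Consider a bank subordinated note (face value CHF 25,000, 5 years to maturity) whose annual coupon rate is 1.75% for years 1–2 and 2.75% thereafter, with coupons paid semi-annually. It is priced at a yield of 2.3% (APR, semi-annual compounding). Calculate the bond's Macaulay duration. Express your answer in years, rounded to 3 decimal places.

4.777 years

Periodic yield y = 0.0115. Discount each cash flow and weight by its period:
  t   CF        PV=CF/(1+0.0115)^t    t·PV
  1       218.75       216.2630       216.2630
  2       218.75       213.8042       427.6085
  3       218.75       211.3734       634.1203
  4       218.75       208.9703       835.8811
  5       343.75       324.6484     1,623.2420
  6       343.75       320.9574     1,925.7444
  7       343.75       317.3083     2,221.1584
  8       343.75       313.7008     2,509.6063
  9       343.75       310.1342     2,791.2082
  10   25,343.75    22,605.3900   226,053.9004
  Σ                 25,042.5501   239,238.7325
Price P = Σ PV = 25,042.5501.
Macaulay duration = Σ(t·PV) / P = 239,238.7325 / 25,042.5501 = 9.55329 half-year periods.
In years: 9.55329 / 2 = 4.77664 years.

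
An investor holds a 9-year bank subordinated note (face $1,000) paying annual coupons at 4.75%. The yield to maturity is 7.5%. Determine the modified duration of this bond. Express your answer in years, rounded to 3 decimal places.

6.841 years

Periodic yield y = 0.075. First find Macaulay duration:
  t   CF        PV=CF/(1+0.075)^t    t·PV
  1        47.50        44.1860        44.1860
  2        47.50        41.1033        82.2066
  3        47.50        38.2356       114.7069
  4        47.50        35.5680       142.2721
  5        47.50        33.0865       165.4327
  6        47.50        30.7782       184.6690
  7        47.50        28.6309       200.4160
  8        47.50        26.6334       213.0668
  9     1,047.50       546.3587     4,917.2282
  Σ                    824.5806     6,064.1844
P = 824.5806; Macaulay duration = 6,064.1844 / 824.5806 = 7.35427 years.
Modified duration = D_Mac / (1 + y) = 7.35427 / 1.075 = 6.84118 years.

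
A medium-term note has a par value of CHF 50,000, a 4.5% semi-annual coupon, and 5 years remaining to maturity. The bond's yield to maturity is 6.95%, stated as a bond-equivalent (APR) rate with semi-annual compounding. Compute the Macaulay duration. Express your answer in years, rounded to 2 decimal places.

4.50 years

Periodic yield y = 0.03475. Discount each cash flow and weight by its period:
  t   CF        PV=CF/(1+0.03475)^t    t·PV
  1     1,125.00     1,087.2191     1,087.2191
  2     1,125.00     1,050.7071     2,101.4141
  3     1,125.00     1,015.4212     3,046.2635
  4     1,125.00       981.3203     3,925.2812
  5     1,125.00       948.3646     4,741.8231
  6     1,125.00       916.5157     5,499.0942
  7     1,125.00       885.7364     6,200.1546
  8     1,125.00       855.9907     6,847.9255
  9     1,125.00       827.2440     7,445.1957
  10   51,125.00    36,331.1354   363,311.3539
  Σ                 44,899.6544   404,205.7251
Price P = Σ PV = 44,899.6544.
Macaulay duration = Σ(t·PV) / P = 404,205.7251 / 44,899.6544 = 9.00242 half-year periods.
In years: 9.00242 / 2 = 4.50121 years.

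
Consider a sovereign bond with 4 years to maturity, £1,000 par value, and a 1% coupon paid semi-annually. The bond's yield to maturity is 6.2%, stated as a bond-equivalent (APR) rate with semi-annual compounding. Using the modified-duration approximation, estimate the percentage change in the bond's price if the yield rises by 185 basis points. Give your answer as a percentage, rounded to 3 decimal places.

-7.037%

Periodic yield y = 0.031. Modified duration first:
  t   CF        PV=CF/(1+0.031)^t    t·PV
  1         5.00         4.8497         4.8497
  2         5.00         4.7038         9.4077
  3         5.00         4.5624        13.6872
  4         5.00         4.4252        17.7009
  5         5.00         4.2922        21.4608
  6         5.00         4.1631        24.9787
  7         5.00         4.0379        28.2655
  8     1,005.00       787.2211     6,297.7690
  Σ                    818.2555     6,418.1195
P = 818.2555; D_Mac = 7.84366 half-year periods = 3.92183 yrs; D_mod = 3.92183/(1+0.031) = 3.80391 yrs.
ΔP/P ≈ -D_mod · Δy = -3.80391 × (+0.0185) = -0.070372 = -7.0372%.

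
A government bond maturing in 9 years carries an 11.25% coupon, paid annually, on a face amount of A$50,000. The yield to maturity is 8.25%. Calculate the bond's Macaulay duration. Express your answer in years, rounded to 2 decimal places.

6.35 years

Periodic yield y = 0.0825. Discount each cash flow and weight by its year:
  t   CF        PV=CF/(1+0.0825)^t    t·PV
  1     5,625.00     5,196.3048     5,196.3048
  2     5,625.00     4,800.2816     9,600.5632
  3     5,625.00     4,434.4403    13,303.3209
  4     5,625.00     4,096.4806    16,385.9226
  5     5,625.00     3,784.2777    18,921.3886
  6     5,625.00     3,495.8686    20,975.2114
  7     5,625.00     3,229.4398    22,606.0785
  8     5,625.00     2,983.3162    23,866.5296
  9    55,625.00    27,253.2863   245,279.5768
  Σ                 59,273.6960   376,134.8965
Price P = Σ PV = 59,273.6960.
Macaulay duration = Σ(t·PV) / P = 376,134.8965 / 59,273.6960 = 6.34573 years.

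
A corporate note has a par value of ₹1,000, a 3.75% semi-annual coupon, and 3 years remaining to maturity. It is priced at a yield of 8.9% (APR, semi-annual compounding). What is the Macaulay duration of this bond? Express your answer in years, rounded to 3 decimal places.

2.853 years

Periodic yield y = 0.0445. Discount each cash flow and weight by its period:
  t   CF        PV=CF/(1+0.0445)^t    t·PV
  1        18.75        17.9512        17.9512
  2        18.75        17.1864        34.3728
  3        18.75        16.4542        49.3625
  4        18.75        15.7532        63.0126
  5        18.75        15.0820        75.4100
  6     1,018.75       784.5434     4,707.2602
  Σ                    866.9702     4,947.3693
Price P = Σ PV = 866.9702.
Macaulay duration = Σ(t·PV) / P = 4,947.3693 / 866.9702 = 5.70650 half-year periods.
In years: 5.70650 / 2 = 2.85325 years.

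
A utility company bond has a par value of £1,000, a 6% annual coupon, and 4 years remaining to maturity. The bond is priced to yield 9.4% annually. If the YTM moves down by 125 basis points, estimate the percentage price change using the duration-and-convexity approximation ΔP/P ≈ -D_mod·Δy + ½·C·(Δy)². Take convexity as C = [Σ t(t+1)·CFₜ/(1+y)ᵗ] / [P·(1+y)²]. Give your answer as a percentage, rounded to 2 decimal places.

+4.29%

With y = 0.094:
  t   CF        PV=CF/(1+0.094)^t    t·PV        t(t+1)·PV
  1        60.00        54.8446        54.8446         109.6892
  2        60.00        50.1322       100.2644         300.7931
  3        60.00        45.8247       137.4740         549.8960
  4     1,060.00       740.0083     2,960.0331      14,800.1655
  Σ                    890.8097     3,252.6161      15,760.5438
P = 890.8097; D_Mac = 3.65130 yrs; D_mod = 3.33757 yrs; C = 14.78263.
Duration effect: -3.33757 × (-0.0125) = +0.041720
Convexity effect: 0.5 × 14.78263 × (-0.0125)² = +0.0011549
ΔP/P ≈ +0.041720 + 0.0011549 = +0.042875 = +4.2875%.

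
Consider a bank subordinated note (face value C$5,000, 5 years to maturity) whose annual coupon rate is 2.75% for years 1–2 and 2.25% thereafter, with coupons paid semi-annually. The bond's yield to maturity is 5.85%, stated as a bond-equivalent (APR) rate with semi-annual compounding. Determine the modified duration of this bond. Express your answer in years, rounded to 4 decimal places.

4.5588 years

Periodic yield y = 0.02925. First find Macaulay duration:
  t   CF        PV=CF/(1+0.02925)^t    t·PV
  1        68.75        66.7962        66.7962
  2        68.75        64.8979       129.7959
  3        68.75        63.0536       189.1609
  4        68.75        61.2617       245.0469
  5        56.25        48.6988       243.4939
  6        56.25        47.3148       283.8890
  7        56.25        45.9702       321.7914
  8        56.25        44.6638       357.3103
  9        56.25        43.3945       390.5505
  10    5,056.25     3,789.8305    37,898.3046
  Σ                  4,275.8821    40,126.1395
P = 4,275.8821; Macaulay duration = 40,126.1395 / 4,275.8821 = 9.38430 half-year periods = 4.69215 years.
Modified duration = D_Mac / (1 + y) = 4.69215 / 1.02925 = 4.55880 years.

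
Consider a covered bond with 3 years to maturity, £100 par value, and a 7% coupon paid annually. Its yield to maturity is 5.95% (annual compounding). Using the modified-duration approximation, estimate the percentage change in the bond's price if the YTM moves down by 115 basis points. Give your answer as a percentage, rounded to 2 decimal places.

+3.05%

Periodic yield y = 0.0595. Modified duration first:
  t   CF        PV=CF/(1+0.0595)^t    t·PV
  1         7.00         6.6069         6.6069
  2         7.00         6.2359        12.4717
  3       107.00        89.9665       269.8995
  Σ                    102.8093       288.9781
P = 102.8093; D_Mac = 2.81082 yrs; D_mod = 2.81082/(1+0.0595) = 2.65297 yrs.
ΔP/P ≈ -D_mod · Δy = -2.65297 × (-0.0115) = +0.030509 = +3.0509%.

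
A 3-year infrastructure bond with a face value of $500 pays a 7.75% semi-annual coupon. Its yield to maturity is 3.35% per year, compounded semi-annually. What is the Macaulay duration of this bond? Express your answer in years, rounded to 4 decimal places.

2.7513 years

Periodic yield y = 0.01675. Discount each cash flow and weight by its period:
  t   CF        PV=CF/(1+0.01675)^t    t·PV
  1       19.375        19.0558        19.0558
  2       19.375        18.7419        37.4838
  3       19.375        18.4331        55.2994
  4       19.375        18.1295        72.5179
  5       19.375        17.8308        89.1540
  6      519.375       470.1062     2,820.6370
  Σ                    562.2973     3,094.1479
Price P = Σ PV = 562.2973.
Macaulay duration = Σ(t·PV) / P = 3,094.1479 / 562.2973 = 5.50269 half-year periods.
In years: 5.50269 / 2 = 2.75135 years.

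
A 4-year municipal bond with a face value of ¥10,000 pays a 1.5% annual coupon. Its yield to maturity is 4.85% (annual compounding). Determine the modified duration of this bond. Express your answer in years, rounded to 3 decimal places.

3.725 years

Periodic yield y = 0.0485. First find Macaulay duration:
  t   CF        PV=CF/(1+0.0485)^t    t·PV
  1       150.00       143.0615       143.0615
  2       150.00       136.4440       272.8880
  3       150.00       130.1326       390.3977
  4    10,150.00     8,398.3178    33,593.2711
  Σ                  8,807.9558    34,399.6182
P = 8,807.9558; Macaulay duration = 34,399.6182 / 8,807.9558 = 3.90552 years.
Modified duration = D_Mac / (1 + y) = 3.90552 / 1.0485 = 3.72486 years.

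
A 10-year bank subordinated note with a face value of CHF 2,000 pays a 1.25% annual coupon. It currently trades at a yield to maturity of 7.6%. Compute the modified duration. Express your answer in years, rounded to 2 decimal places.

8.58 years

Periodic yield y = 0.076. First find Macaulay duration:
  t   CF        PV=CF/(1+0.076)^t    t·PV
  1        25.00        23.2342        23.2342
  2        25.00        21.5931        43.1862
  3        25.00        20.0680        60.2039
  4        25.00        18.6505        74.6021
  5        25.00        17.3332        86.6660
  6        25.00        16.1089        96.6535
  7        25.00        14.9711       104.7978
  8        25.00        13.9137       111.3094
  9        25.00        12.9309       116.3783
  10    2,025.00       973.4246     9,734.2459
  Σ                  1,132.2282    10,451.2773
P = 1,132.2282; Macaulay duration = 10,451.2773 / 1,132.2282 = 9.23072 years.
Modified duration = D_Mac / (1 + y) = 9.23072 / 1.076 = 8.57873 years.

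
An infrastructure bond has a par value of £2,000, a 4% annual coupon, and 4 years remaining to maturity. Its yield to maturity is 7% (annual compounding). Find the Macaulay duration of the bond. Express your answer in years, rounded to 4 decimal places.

Periodic yield y = 0.07. Discount each cash flow and weight by its year:
  t   CF        PV=CF/(1+0.07)^t    t·PV
  1        80.00        74.7664        74.7664
  2        80.00        69.8751       139.7502
  3        80.00        65.3038       195.9115
  4     2,080.00     1,586.8220     6,347.2882
  Σ                  1,796.7673     6,757.7162
Price P = Σ PV = 1,796.7673.
Macaulay duration = Σ(t·PV) / P = 6,757.7162 / 1,796.7673 = 3.76104 years.

3.7610 years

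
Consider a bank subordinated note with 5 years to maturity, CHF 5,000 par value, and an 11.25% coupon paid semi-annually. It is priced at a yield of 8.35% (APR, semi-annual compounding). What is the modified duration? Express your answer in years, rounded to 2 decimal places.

3.86 years

Periodic yield y = 0.04175. First find Macaulay duration:
  t   CF        PV=CF/(1+0.04175)^t    t·PV
  1       281.25       269.9784       269.9784
  2       281.25       259.1585       518.3171
  3       281.25       248.7723       746.3169
  4       281.25       238.8023       955.2092
  5       281.25       229.2319     1,146.1593
  6       281.25       220.0450     1,320.2699
  7       281.25       211.2263     1,478.5840
  8       281.25       202.7610     1,622.0881
  9       281.25       194.6350     1,751.7150
  10    5,281.25     3,508.3397    35,083.3968
  Σ                  5,582.9504    44,892.0347
P = 5,582.9504; Macaulay duration = 44,892.0347 / 5,582.9504 = 8.04092 half-year periods = 4.02046 years.
Modified duration = D_Mac / (1 + y) = 4.02046 / 1.04175 = 3.85933 years.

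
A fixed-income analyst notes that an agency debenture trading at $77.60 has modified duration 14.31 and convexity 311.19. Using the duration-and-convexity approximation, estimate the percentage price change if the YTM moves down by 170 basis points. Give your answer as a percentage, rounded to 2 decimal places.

Duration effect: -D_mod·Δy = -14.31 × (-0.017) = +0.243270
Convexity effect: ½·C·(Δy)² = 0.5 × 311.19 × (-0.017)² = +0.044966955
ΔP/P ≈ +0.243270 + 0.044966955 = +0.288236955
= +28.8236955%.

+28.82%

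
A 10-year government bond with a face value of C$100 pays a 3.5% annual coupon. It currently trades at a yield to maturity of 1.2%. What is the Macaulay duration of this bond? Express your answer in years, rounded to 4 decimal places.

8.7593 years

Periodic yield y = 0.012. Discount each cash flow and weight by its year:
  t   CF        PV=CF/(1+0.012)^t    t·PV
  1         3.50         3.4585         3.4585
  2         3.50         3.4175         6.8350
  3         3.50         3.3770        10.1309
  4         3.50         3.3369        13.3477
  5         3.50         3.2974        16.4868
  6         3.50         3.2583        19.5495
  7         3.50         3.2196        22.5373
  8         3.50         3.1814        25.4515
  9         3.50         3.1437        28.2935
  10      103.50        91.8619       918.6186
  Σ                    121.5521     1,064.7092
Price P = Σ PV = 121.5521.
Macaulay duration = Σ(t·PV) / P = 1,064.7092 / 121.5521 = 8.75928 years.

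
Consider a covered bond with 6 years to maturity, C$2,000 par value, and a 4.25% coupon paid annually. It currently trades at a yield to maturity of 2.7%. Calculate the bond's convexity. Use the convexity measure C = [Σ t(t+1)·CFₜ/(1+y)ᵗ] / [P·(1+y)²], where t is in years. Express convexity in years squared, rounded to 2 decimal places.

With y = 0.027:
  t   CF        PV=CF/(1+0.027)^t    t·PV        t(t+1)·PV
  1        85.00        82.7653        82.7653         165.5307
  2        85.00        80.5894       161.1788         483.5365
  3        85.00        78.4707       235.4121         941.6485
  4        85.00        76.4077       305.6308       1,528.1541
  5        85.00        74.3989       371.9947       2,231.9680
  6     2,085.00     1,776.9835    10,661.9011      74,633.3074
  Σ                  2,169.6156    11,818.8829      79,984.1453
P = 2,169.6156.
Convexity = Σ t(t+1)·PV / [P·(1+y)²] = 79,984.1453 / (2,169.6156 × 1.054729) = 34.95266.

34.95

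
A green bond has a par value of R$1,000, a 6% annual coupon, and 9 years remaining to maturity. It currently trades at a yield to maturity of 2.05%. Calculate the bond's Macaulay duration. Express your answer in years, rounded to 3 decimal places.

7.471 years

Periodic yield y = 0.0205. Discount each cash flow and weight by its year:
  t   CF        PV=CF/(1+0.0205)^t    t·PV
  1        60.00        58.7947        58.7947
  2        60.00        57.6136       115.2273
  3        60.00        56.4563       169.3688
  4        60.00        55.3222       221.2887
  5        60.00        54.2108       271.0542
  6        60.00        53.1219       318.7311
  7        60.00        52.0547       364.3831
  8        60.00        51.0090       408.0723
  9     1,060.00       883.0571     7,947.5138
  Σ                  1,321.6403     9,874.4341
Price P = Σ PV = 1,321.6403.
Macaulay duration = Σ(t·PV) / P = 9,874.4341 / 1,321.6403 = 7.47135 years.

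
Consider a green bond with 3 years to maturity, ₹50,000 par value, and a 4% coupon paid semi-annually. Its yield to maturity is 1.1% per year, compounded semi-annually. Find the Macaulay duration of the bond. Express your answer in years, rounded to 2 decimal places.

Periodic yield y = 0.0055. Discount each cash flow and weight by its period:
  t   CF        PV=CF/(1+0.0055)^t    t·PV
  1     1,000.00       994.5301       994.5301
  2     1,000.00       989.0901     1,978.1802
  3     1,000.00       983.6798     2,951.0395
  4     1,000.00       978.2992     3,913.1968
  5     1,000.00       972.9480     4,864.7400
  6    51,000.00    49,348.9284   296,093.5704
  Σ                 54,267.4756   310,795.2570
Price P = Σ PV = 54,267.4756.
Macaulay duration = Σ(t·PV) / P = 310,795.2570 / 54,267.4756 = 5.72710 half-year periods.
In years: 5.72710 / 2 = 2.86355 years.

2.86 years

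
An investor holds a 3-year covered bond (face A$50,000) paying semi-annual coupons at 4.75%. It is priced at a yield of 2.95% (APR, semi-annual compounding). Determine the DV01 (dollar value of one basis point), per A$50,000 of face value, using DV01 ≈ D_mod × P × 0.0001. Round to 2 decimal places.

Periodic yield y = 0.01475.
  t   CF        PV=CF/(1+0.01475)^t    t·PV
  1     1,187.50     1,170.2390     1,170.2390
  2     1,187.50     1,153.2288     2,306.4577
  3     1,187.50     1,136.4660     3,409.3979
  4     1,187.50     1,119.9468     4,479.7870
  5     1,187.50     1,103.6677     5,518.3383
  6    51,187.50    46,882.3701   281,294.2207
  Σ                 52,565.9183   298,178.4407
P = 52,565.9183; D_Mac = 5.67247 half-year periods = 2.83623 yrs; D_mod = 2.79501 yrs.
DV01 ≈ 2.79501 × 52,565.9183 × 0.0001 = 14.692212.

A$14.69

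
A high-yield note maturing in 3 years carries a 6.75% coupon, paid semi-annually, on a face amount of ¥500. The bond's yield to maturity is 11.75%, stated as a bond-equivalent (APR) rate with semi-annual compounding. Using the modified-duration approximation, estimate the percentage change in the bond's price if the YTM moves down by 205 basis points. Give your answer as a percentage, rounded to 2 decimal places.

Periodic yield y = 0.05875. Modified duration first:
  t   CF        PV=CF/(1+0.05875)^t    t·PV
  1       16.875        15.9386        15.9386
  2       16.875        15.0542        30.1083
  3       16.875        14.2188        42.6565
  4       16.875        13.4298        53.7193
  5       16.875        12.6846        63.4230
  6      516.875       366.9653     2,201.7917
  Σ                    438.2913     2,407.6374
P = 438.2913; D_Mac = 5.49324 half-year periods = 2.74662 yrs; D_mod = 2.74662/(1+0.05875) = 2.59421 yrs.
ΔP/P ≈ -D_mod · Δy = -2.59421 × (-0.0205) = +0.053181 = +5.3181%.

+5.32%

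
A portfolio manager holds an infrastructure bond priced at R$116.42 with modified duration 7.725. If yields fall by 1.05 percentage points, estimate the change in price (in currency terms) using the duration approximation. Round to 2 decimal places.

+R$9.44

Duration approximation: ΔP/P ≈ -D_mod · Δy = -7.725 × (-0.0105) = +0.0811125.
ΔP ≈ 116.42 × (+0.0811125) = +9.44311725.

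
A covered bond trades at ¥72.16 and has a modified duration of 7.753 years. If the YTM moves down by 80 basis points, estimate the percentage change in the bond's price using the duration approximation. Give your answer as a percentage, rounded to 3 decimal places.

Duration approximation: ΔP/P ≈ -D_mod · Δy = -7.753 × (-0.008) = +0.062024.
As a percentage: +6.2024%.

+6.202%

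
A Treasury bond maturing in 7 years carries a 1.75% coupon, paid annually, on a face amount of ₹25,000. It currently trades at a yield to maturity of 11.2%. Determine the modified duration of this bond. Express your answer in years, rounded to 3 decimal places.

5.843 years

Periodic yield y = 0.112. First find Macaulay duration:
  t   CF        PV=CF/(1+0.112)^t    t·PV
  1       437.50       393.4353       393.4353
  2       437.50       353.8087       707.6174
  3       437.50       318.1733       954.5198
  4       437.50       286.1270     1,144.5082
  5       437.50       257.3085     1,286.5425
  6       437.50       231.3925     1,388.3552
  7    25,437.50    12,098.7615    84,691.3305
  Σ                 13,939.0068    90,566.3088
P = 13,939.0068; Macaulay duration = 90,566.3088 / 13,939.0068 = 6.49733 years.
Modified duration = D_Mac / (1 + y) = 6.49733 / 1.112 = 5.84292 years.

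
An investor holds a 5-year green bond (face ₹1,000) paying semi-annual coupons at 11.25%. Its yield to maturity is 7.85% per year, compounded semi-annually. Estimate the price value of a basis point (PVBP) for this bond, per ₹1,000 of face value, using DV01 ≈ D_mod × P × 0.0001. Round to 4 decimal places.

Periodic yield y = 0.03925.
  t   CF        PV=CF/(1+0.03925)^t    t·PV
  1        56.25        54.1256        54.1256
  2        56.25        52.0814       104.1628
  3        56.25        50.1144       150.3432
  4        56.25        48.2217       192.8867
  5        56.25        46.4005       232.0023
  6        56.25        44.6480       267.8882
  7        56.25        42.9618       300.7325
  8        56.25        41.3392       330.7137
  9        56.25        39.7779       358.0014
  10    1,056.25       718.7310     7,187.3102
  Σ                  1,138.4015     9,178.1666
P = 1,138.4015; D_Mac = 8.06233 half-year periods = 4.03116 yrs; D_mod = 3.87892 yrs.
DV01 ≈ 3.87892 × 1,138.4015 × 0.0001 = 0.441576.

₹0.4416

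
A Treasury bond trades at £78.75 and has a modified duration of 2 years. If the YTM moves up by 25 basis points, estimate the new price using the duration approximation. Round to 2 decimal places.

£78.36

Duration approximation: ΔP/P ≈ -D_mod · Δy = -2 × (+0.0025) = -0.005000.
New price ≈ 78.75 × (1 - 0.005000) = 78.35625.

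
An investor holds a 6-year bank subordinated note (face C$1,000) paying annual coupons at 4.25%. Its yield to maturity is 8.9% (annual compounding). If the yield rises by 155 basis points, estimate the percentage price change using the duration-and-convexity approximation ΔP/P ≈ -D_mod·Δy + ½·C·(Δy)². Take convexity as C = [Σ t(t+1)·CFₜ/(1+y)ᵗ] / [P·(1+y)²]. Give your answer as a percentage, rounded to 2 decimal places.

With y = 0.089:
  t   CF        PV=CF/(1+0.089)^t    t·PV        t(t+1)·PV
  1        42.50        39.0266        39.0266          78.0533
  2        42.50        35.8371        71.6743         215.0228
  3        42.50        32.9083        98.7249         394.8995
  4        42.50        30.2188       120.8753         604.3763
  5        42.50        27.7491       138.7457         832.4742
  6     1,042.50       625.0414     3,750.2484      26,251.7389
  Σ                    790.7814     4,219.2951      28,376.5648
P = 790.7814; D_Mac = 5.33560 yrs; D_mod = 4.89954 yrs; C = 30.25852.
Duration effect: -4.89954 × (+0.0155) = -0.075943
Convexity effect: 0.5 × 30.25852 × (0.0155)² = +0.0036348
ΔP/P ≈ -0.075943 + 0.0036348 = -0.072308 = -7.2308%.

-7.23%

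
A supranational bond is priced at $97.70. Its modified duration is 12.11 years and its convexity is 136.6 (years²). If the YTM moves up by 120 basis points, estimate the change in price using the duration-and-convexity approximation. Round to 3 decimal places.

-$13.237

Duration effect: -D_mod·Δy = -12.11 × (+0.012) = -0.145320
Convexity effect: ½·C·(Δy)² = 0.5 × 136.6 × (0.012)² = +0.0098352
ΔP/P ≈ -0.145320 + 0.0098352 = -0.1354848
ΔP ≈ 97.70 × (-0.1354848) = -13.23686496.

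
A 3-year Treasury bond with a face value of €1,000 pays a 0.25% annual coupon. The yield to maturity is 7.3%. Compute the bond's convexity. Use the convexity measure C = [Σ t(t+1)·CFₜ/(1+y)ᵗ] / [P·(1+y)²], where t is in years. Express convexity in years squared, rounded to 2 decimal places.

10.38

With y = 0.073:
  t   CF        PV=CF/(1+0.073)^t    t·PV        t(t+1)·PV
  1         2.50         2.3299         2.3299           4.6598
  2         2.50         2.1714         4.3428          13.0284
  3     1,002.50       811.4938     2,434.4815       9,737.9258
  Σ                    815.9951     2,441.1542       9,755.6141
P = 815.9951.
Convexity = Σ t(t+1)·PV / [P·(1+y)²] = 9,755.6141 / (815.9951 × 1.151329) = 10.38407.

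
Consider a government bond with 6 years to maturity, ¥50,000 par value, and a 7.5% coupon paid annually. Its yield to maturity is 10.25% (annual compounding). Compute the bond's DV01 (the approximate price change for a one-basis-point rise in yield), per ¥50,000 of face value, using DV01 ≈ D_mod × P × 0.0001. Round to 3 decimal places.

¥19.883

Periodic yield y = 0.1025.
  t   CF        PV=CF/(1+0.1025)^t    t·PV
  1     3,750.00     3,401.3605     3,401.3605
  2     3,750.00     3,085.1343     6,170.2686
  3     3,750.00     2,798.3077     8,394.9232
  4     3,750.00     2,538.1476    10,152.5904
  5     3,750.00     2,302.1747    11,510.8735
  6    53,750.00    29,930.0112   179,580.0674
  Σ                 44,055.1361   219,210.0836
P = 44,055.1361; D_Mac = 4.97581 yrs; D_mod = 4.51321 yrs.
DV01 ≈ 4.51321 × 44,055.1361 × 0.0001 = 19.883001.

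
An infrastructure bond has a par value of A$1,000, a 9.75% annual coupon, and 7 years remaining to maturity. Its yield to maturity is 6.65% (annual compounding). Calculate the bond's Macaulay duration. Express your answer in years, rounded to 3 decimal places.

5.518 years

Periodic yield y = 0.0665. Discount each cash flow and weight by its year:
  t   CF        PV=CF/(1+0.0665)^t    t·PV
  1        97.50        91.4205        91.4205
  2        97.50        85.7201       171.4403
  3        97.50        80.3752       241.1256
  4        97.50        75.3635       301.4541
  5        97.50        70.6643       353.3217
  6        97.50        66.2582       397.5490
  7     1,097.50       699.3241     4,895.2689
  Σ                  1,169.1260     6,451.5801
Price P = Σ PV = 1,169.1260.
Macaulay duration = Σ(t·PV) / P = 6,451.5801 / 1,169.1260 = 5.51829 years.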